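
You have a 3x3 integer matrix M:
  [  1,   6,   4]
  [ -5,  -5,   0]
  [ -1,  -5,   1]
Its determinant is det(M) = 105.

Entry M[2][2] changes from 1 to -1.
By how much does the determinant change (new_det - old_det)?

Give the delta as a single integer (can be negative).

Cofactor C_22 = 25
Entry delta = -1 - 1 = -2
Det delta = entry_delta * cofactor = -2 * 25 = -50

Answer: -50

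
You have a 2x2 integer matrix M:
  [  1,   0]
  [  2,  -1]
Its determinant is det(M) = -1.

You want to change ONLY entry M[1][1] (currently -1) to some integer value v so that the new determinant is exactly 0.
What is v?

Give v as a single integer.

Answer: 0

Derivation:
det is linear in entry M[1][1]: det = old_det + (v - -1) * C_11
Cofactor C_11 = 1
Want det = 0: -1 + (v - -1) * 1 = 0
  (v - -1) = 1 / 1 = 1
  v = -1 + (1) = 0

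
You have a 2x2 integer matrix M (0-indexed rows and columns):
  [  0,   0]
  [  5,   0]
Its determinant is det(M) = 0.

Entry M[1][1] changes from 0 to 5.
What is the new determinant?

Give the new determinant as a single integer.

Answer: 0

Derivation:
det is linear in row 1: changing M[1][1] by delta changes det by delta * cofactor(1,1).
Cofactor C_11 = (-1)^(1+1) * minor(1,1) = 0
Entry delta = 5 - 0 = 5
Det delta = 5 * 0 = 0
New det = 0 + 0 = 0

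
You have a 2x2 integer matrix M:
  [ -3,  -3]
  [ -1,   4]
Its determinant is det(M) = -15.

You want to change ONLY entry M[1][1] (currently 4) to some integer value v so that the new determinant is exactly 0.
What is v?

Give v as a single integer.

Answer: -1

Derivation:
det is linear in entry M[1][1]: det = old_det + (v - 4) * C_11
Cofactor C_11 = -3
Want det = 0: -15 + (v - 4) * -3 = 0
  (v - 4) = 15 / -3 = -5
  v = 4 + (-5) = -1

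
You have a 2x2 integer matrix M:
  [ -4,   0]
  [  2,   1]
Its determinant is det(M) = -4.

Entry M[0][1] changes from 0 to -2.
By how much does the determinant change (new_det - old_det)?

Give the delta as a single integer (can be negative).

Cofactor C_01 = -2
Entry delta = -2 - 0 = -2
Det delta = entry_delta * cofactor = -2 * -2 = 4

Answer: 4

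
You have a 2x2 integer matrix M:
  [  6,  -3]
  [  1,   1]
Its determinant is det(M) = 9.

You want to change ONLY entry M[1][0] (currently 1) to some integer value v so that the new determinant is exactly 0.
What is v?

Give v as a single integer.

det is linear in entry M[1][0]: det = old_det + (v - 1) * C_10
Cofactor C_10 = 3
Want det = 0: 9 + (v - 1) * 3 = 0
  (v - 1) = -9 / 3 = -3
  v = 1 + (-3) = -2

Answer: -2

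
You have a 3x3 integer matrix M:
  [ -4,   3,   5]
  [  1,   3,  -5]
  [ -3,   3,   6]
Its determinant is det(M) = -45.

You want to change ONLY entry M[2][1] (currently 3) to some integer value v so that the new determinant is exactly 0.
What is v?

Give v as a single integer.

det is linear in entry M[2][1]: det = old_det + (v - 3) * C_21
Cofactor C_21 = -15
Want det = 0: -45 + (v - 3) * -15 = 0
  (v - 3) = 45 / -15 = -3
  v = 3 + (-3) = 0

Answer: 0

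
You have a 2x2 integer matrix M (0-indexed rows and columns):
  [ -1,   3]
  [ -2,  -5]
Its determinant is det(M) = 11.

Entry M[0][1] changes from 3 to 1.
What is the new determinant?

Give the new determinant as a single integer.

det is linear in row 0: changing M[0][1] by delta changes det by delta * cofactor(0,1).
Cofactor C_01 = (-1)^(0+1) * minor(0,1) = 2
Entry delta = 1 - 3 = -2
Det delta = -2 * 2 = -4
New det = 11 + -4 = 7

Answer: 7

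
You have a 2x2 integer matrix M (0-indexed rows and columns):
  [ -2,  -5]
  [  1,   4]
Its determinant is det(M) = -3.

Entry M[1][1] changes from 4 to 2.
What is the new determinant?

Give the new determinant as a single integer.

det is linear in row 1: changing M[1][1] by delta changes det by delta * cofactor(1,1).
Cofactor C_11 = (-1)^(1+1) * minor(1,1) = -2
Entry delta = 2 - 4 = -2
Det delta = -2 * -2 = 4
New det = -3 + 4 = 1

Answer: 1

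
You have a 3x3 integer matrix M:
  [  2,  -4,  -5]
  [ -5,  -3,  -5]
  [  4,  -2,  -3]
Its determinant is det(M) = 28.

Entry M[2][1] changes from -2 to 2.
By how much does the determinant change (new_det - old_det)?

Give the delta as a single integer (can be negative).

Cofactor C_21 = 35
Entry delta = 2 - -2 = 4
Det delta = entry_delta * cofactor = 4 * 35 = 140

Answer: 140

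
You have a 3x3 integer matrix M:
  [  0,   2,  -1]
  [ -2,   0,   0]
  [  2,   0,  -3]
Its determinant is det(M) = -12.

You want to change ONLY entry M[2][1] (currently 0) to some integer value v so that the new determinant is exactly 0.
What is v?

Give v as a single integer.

det is linear in entry M[2][1]: det = old_det + (v - 0) * C_21
Cofactor C_21 = 2
Want det = 0: -12 + (v - 0) * 2 = 0
  (v - 0) = 12 / 2 = 6
  v = 0 + (6) = 6

Answer: 6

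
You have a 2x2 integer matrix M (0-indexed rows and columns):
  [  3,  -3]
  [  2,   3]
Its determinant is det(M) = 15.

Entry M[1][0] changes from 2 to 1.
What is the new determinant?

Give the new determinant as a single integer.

det is linear in row 1: changing M[1][0] by delta changes det by delta * cofactor(1,0).
Cofactor C_10 = (-1)^(1+0) * minor(1,0) = 3
Entry delta = 1 - 2 = -1
Det delta = -1 * 3 = -3
New det = 15 + -3 = 12

Answer: 12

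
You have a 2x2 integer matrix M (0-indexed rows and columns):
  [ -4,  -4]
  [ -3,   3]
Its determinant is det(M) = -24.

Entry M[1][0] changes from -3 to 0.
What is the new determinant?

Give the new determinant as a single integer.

Answer: -12

Derivation:
det is linear in row 1: changing M[1][0] by delta changes det by delta * cofactor(1,0).
Cofactor C_10 = (-1)^(1+0) * minor(1,0) = 4
Entry delta = 0 - -3 = 3
Det delta = 3 * 4 = 12
New det = -24 + 12 = -12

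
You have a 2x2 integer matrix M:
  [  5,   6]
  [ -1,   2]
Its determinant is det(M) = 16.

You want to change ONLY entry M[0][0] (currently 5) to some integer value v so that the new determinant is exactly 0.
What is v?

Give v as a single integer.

det is linear in entry M[0][0]: det = old_det + (v - 5) * C_00
Cofactor C_00 = 2
Want det = 0: 16 + (v - 5) * 2 = 0
  (v - 5) = -16 / 2 = -8
  v = 5 + (-8) = -3

Answer: -3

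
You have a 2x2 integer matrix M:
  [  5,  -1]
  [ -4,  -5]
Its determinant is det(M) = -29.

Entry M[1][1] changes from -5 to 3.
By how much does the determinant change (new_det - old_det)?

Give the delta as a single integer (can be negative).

Answer: 40

Derivation:
Cofactor C_11 = 5
Entry delta = 3 - -5 = 8
Det delta = entry_delta * cofactor = 8 * 5 = 40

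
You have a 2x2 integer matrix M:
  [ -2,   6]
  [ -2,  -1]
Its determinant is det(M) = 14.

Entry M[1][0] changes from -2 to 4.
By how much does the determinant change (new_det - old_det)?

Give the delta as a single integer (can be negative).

Cofactor C_10 = -6
Entry delta = 4 - -2 = 6
Det delta = entry_delta * cofactor = 6 * -6 = -36

Answer: -36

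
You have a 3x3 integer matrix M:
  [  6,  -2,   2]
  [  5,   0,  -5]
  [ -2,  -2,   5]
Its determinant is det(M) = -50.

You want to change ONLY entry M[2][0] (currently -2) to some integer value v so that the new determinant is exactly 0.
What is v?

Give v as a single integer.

det is linear in entry M[2][0]: det = old_det + (v - -2) * C_20
Cofactor C_20 = 10
Want det = 0: -50 + (v - -2) * 10 = 0
  (v - -2) = 50 / 10 = 5
  v = -2 + (5) = 3

Answer: 3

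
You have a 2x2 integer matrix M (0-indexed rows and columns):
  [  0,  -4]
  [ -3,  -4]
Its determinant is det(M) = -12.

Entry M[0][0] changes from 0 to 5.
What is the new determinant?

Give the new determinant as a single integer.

det is linear in row 0: changing M[0][0] by delta changes det by delta * cofactor(0,0).
Cofactor C_00 = (-1)^(0+0) * minor(0,0) = -4
Entry delta = 5 - 0 = 5
Det delta = 5 * -4 = -20
New det = -12 + -20 = -32

Answer: -32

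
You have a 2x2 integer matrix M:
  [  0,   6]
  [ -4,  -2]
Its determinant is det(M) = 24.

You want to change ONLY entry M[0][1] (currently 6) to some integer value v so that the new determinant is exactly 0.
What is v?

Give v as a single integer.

Answer: 0

Derivation:
det is linear in entry M[0][1]: det = old_det + (v - 6) * C_01
Cofactor C_01 = 4
Want det = 0: 24 + (v - 6) * 4 = 0
  (v - 6) = -24 / 4 = -6
  v = 6 + (-6) = 0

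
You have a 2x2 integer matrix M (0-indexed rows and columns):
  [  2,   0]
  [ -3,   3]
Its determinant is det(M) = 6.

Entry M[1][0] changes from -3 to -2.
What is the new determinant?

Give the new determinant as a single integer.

det is linear in row 1: changing M[1][0] by delta changes det by delta * cofactor(1,0).
Cofactor C_10 = (-1)^(1+0) * minor(1,0) = 0
Entry delta = -2 - -3 = 1
Det delta = 1 * 0 = 0
New det = 6 + 0 = 6

Answer: 6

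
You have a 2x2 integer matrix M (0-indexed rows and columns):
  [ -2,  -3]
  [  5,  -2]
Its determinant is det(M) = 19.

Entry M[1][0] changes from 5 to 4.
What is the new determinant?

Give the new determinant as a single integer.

Answer: 16

Derivation:
det is linear in row 1: changing M[1][0] by delta changes det by delta * cofactor(1,0).
Cofactor C_10 = (-1)^(1+0) * minor(1,0) = 3
Entry delta = 4 - 5 = -1
Det delta = -1 * 3 = -3
New det = 19 + -3 = 16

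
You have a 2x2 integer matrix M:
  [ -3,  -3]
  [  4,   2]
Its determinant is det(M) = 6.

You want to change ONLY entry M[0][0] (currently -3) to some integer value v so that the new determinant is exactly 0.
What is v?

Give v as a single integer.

Answer: -6

Derivation:
det is linear in entry M[0][0]: det = old_det + (v - -3) * C_00
Cofactor C_00 = 2
Want det = 0: 6 + (v - -3) * 2 = 0
  (v - -3) = -6 / 2 = -3
  v = -3 + (-3) = -6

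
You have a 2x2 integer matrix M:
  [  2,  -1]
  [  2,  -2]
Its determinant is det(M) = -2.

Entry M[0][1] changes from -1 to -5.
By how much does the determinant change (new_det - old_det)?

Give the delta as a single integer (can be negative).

Cofactor C_01 = -2
Entry delta = -5 - -1 = -4
Det delta = entry_delta * cofactor = -4 * -2 = 8

Answer: 8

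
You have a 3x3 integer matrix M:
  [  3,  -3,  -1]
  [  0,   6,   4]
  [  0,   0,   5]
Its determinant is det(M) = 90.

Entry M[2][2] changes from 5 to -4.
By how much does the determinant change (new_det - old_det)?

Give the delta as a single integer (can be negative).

Answer: -162

Derivation:
Cofactor C_22 = 18
Entry delta = -4 - 5 = -9
Det delta = entry_delta * cofactor = -9 * 18 = -162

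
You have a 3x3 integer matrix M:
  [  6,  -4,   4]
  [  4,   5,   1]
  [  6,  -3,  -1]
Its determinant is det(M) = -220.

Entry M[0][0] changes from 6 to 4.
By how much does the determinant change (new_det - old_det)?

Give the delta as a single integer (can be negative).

Answer: 4

Derivation:
Cofactor C_00 = -2
Entry delta = 4 - 6 = -2
Det delta = entry_delta * cofactor = -2 * -2 = 4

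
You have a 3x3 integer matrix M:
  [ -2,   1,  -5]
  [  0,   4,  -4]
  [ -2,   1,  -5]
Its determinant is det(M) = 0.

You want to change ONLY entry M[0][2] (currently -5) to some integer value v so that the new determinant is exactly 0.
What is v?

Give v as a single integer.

Answer: -5

Derivation:
det is linear in entry M[0][2]: det = old_det + (v - -5) * C_02
Cofactor C_02 = 8
Want det = 0: 0 + (v - -5) * 8 = 0
  (v - -5) = 0 / 8 = 0
  v = -5 + (0) = -5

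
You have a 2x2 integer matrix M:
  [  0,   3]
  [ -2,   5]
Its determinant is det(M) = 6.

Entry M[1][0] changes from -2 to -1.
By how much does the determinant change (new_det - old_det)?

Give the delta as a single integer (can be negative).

Cofactor C_10 = -3
Entry delta = -1 - -2 = 1
Det delta = entry_delta * cofactor = 1 * -3 = -3

Answer: -3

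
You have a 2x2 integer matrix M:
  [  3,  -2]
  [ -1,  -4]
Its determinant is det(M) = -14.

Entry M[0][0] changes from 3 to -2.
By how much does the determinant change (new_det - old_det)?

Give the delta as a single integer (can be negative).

Answer: 20

Derivation:
Cofactor C_00 = -4
Entry delta = -2 - 3 = -5
Det delta = entry_delta * cofactor = -5 * -4 = 20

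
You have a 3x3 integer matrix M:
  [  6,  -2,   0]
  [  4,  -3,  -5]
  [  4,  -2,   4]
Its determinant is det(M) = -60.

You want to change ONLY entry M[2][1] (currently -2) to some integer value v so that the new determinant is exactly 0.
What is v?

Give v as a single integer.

Answer: 0

Derivation:
det is linear in entry M[2][1]: det = old_det + (v - -2) * C_21
Cofactor C_21 = 30
Want det = 0: -60 + (v - -2) * 30 = 0
  (v - -2) = 60 / 30 = 2
  v = -2 + (2) = 0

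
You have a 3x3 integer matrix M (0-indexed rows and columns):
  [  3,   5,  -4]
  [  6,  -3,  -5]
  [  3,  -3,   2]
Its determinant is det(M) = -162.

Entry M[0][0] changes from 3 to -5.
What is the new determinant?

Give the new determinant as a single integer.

det is linear in row 0: changing M[0][0] by delta changes det by delta * cofactor(0,0).
Cofactor C_00 = (-1)^(0+0) * minor(0,0) = -21
Entry delta = -5 - 3 = -8
Det delta = -8 * -21 = 168
New det = -162 + 168 = 6

Answer: 6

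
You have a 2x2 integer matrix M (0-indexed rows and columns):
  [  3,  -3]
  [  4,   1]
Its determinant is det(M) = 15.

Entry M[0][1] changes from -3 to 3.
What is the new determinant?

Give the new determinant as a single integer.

Answer: -9

Derivation:
det is linear in row 0: changing M[0][1] by delta changes det by delta * cofactor(0,1).
Cofactor C_01 = (-1)^(0+1) * minor(0,1) = -4
Entry delta = 3 - -3 = 6
Det delta = 6 * -4 = -24
New det = 15 + -24 = -9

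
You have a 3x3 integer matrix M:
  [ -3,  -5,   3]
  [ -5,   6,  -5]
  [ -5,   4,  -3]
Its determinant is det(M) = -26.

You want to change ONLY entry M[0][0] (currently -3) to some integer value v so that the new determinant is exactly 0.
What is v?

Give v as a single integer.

det is linear in entry M[0][0]: det = old_det + (v - -3) * C_00
Cofactor C_00 = 2
Want det = 0: -26 + (v - -3) * 2 = 0
  (v - -3) = 26 / 2 = 13
  v = -3 + (13) = 10

Answer: 10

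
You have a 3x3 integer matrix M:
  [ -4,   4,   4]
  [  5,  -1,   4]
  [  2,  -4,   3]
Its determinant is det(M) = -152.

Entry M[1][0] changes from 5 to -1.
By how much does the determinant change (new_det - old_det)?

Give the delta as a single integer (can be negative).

Cofactor C_10 = -28
Entry delta = -1 - 5 = -6
Det delta = entry_delta * cofactor = -6 * -28 = 168

Answer: 168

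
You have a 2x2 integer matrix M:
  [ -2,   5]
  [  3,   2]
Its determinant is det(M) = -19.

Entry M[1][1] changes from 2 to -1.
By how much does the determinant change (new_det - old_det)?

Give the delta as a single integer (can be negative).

Answer: 6

Derivation:
Cofactor C_11 = -2
Entry delta = -1 - 2 = -3
Det delta = entry_delta * cofactor = -3 * -2 = 6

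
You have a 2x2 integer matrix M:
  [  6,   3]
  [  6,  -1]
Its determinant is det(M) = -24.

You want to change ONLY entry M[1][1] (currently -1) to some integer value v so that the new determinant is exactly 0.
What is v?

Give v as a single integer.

det is linear in entry M[1][1]: det = old_det + (v - -1) * C_11
Cofactor C_11 = 6
Want det = 0: -24 + (v - -1) * 6 = 0
  (v - -1) = 24 / 6 = 4
  v = -1 + (4) = 3

Answer: 3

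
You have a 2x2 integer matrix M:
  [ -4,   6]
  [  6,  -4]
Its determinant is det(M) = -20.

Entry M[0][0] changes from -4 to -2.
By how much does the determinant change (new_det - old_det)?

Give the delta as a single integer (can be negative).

Answer: -8

Derivation:
Cofactor C_00 = -4
Entry delta = -2 - -4 = 2
Det delta = entry_delta * cofactor = 2 * -4 = -8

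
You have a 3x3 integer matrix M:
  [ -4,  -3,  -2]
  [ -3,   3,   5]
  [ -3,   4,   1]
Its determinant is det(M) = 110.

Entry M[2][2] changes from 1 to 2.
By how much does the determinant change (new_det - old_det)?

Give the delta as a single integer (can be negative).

Answer: -21

Derivation:
Cofactor C_22 = -21
Entry delta = 2 - 1 = 1
Det delta = entry_delta * cofactor = 1 * -21 = -21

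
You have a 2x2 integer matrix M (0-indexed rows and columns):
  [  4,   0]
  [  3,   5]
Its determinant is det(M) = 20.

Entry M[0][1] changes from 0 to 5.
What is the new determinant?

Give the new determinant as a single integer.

det is linear in row 0: changing M[0][1] by delta changes det by delta * cofactor(0,1).
Cofactor C_01 = (-1)^(0+1) * minor(0,1) = -3
Entry delta = 5 - 0 = 5
Det delta = 5 * -3 = -15
New det = 20 + -15 = 5

Answer: 5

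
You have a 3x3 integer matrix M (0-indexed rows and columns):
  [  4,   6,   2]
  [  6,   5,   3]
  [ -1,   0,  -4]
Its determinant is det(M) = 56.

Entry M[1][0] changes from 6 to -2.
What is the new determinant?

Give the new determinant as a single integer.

det is linear in row 1: changing M[1][0] by delta changes det by delta * cofactor(1,0).
Cofactor C_10 = (-1)^(1+0) * minor(1,0) = 24
Entry delta = -2 - 6 = -8
Det delta = -8 * 24 = -192
New det = 56 + -192 = -136

Answer: -136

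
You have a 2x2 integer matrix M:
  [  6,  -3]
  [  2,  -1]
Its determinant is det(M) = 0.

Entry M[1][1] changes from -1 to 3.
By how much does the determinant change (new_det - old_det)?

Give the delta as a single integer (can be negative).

Cofactor C_11 = 6
Entry delta = 3 - -1 = 4
Det delta = entry_delta * cofactor = 4 * 6 = 24

Answer: 24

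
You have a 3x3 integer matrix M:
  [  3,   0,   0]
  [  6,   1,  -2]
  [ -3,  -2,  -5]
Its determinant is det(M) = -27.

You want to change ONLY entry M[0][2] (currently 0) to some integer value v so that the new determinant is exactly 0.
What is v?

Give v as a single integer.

Answer: -3

Derivation:
det is linear in entry M[0][2]: det = old_det + (v - 0) * C_02
Cofactor C_02 = -9
Want det = 0: -27 + (v - 0) * -9 = 0
  (v - 0) = 27 / -9 = -3
  v = 0 + (-3) = -3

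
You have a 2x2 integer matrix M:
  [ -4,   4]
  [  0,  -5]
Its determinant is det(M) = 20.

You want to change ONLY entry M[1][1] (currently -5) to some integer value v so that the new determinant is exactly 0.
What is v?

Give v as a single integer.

det is linear in entry M[1][1]: det = old_det + (v - -5) * C_11
Cofactor C_11 = -4
Want det = 0: 20 + (v - -5) * -4 = 0
  (v - -5) = -20 / -4 = 5
  v = -5 + (5) = 0

Answer: 0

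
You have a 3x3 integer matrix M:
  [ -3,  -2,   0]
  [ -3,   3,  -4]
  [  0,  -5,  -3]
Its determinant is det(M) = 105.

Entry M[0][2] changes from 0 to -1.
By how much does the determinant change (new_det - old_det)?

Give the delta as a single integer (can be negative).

Answer: -15

Derivation:
Cofactor C_02 = 15
Entry delta = -1 - 0 = -1
Det delta = entry_delta * cofactor = -1 * 15 = -15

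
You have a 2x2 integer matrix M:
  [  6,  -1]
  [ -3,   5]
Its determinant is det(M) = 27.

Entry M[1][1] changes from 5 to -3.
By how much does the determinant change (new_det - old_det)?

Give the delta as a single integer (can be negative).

Answer: -48

Derivation:
Cofactor C_11 = 6
Entry delta = -3 - 5 = -8
Det delta = entry_delta * cofactor = -8 * 6 = -48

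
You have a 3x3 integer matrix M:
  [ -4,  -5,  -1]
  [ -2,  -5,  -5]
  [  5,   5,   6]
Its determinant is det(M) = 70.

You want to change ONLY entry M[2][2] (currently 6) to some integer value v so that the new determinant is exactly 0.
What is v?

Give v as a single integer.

Answer: -1

Derivation:
det is linear in entry M[2][2]: det = old_det + (v - 6) * C_22
Cofactor C_22 = 10
Want det = 0: 70 + (v - 6) * 10 = 0
  (v - 6) = -70 / 10 = -7
  v = 6 + (-7) = -1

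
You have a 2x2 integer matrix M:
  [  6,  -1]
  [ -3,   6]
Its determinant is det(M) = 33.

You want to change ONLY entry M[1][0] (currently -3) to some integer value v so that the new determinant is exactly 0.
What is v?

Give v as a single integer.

Answer: -36

Derivation:
det is linear in entry M[1][0]: det = old_det + (v - -3) * C_10
Cofactor C_10 = 1
Want det = 0: 33 + (v - -3) * 1 = 0
  (v - -3) = -33 / 1 = -33
  v = -3 + (-33) = -36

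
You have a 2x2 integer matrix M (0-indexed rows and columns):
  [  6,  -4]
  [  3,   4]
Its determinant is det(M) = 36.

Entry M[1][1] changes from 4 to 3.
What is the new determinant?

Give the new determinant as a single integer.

Answer: 30

Derivation:
det is linear in row 1: changing M[1][1] by delta changes det by delta * cofactor(1,1).
Cofactor C_11 = (-1)^(1+1) * minor(1,1) = 6
Entry delta = 3 - 4 = -1
Det delta = -1 * 6 = -6
New det = 36 + -6 = 30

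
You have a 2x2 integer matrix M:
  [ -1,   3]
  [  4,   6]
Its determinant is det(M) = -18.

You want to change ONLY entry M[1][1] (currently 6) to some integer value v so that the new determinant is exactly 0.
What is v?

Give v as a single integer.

det is linear in entry M[1][1]: det = old_det + (v - 6) * C_11
Cofactor C_11 = -1
Want det = 0: -18 + (v - 6) * -1 = 0
  (v - 6) = 18 / -1 = -18
  v = 6 + (-18) = -12

Answer: -12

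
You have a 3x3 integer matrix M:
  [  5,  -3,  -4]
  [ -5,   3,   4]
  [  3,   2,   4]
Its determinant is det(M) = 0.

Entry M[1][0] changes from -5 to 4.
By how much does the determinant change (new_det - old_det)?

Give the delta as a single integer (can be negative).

Answer: 36

Derivation:
Cofactor C_10 = 4
Entry delta = 4 - -5 = 9
Det delta = entry_delta * cofactor = 9 * 4 = 36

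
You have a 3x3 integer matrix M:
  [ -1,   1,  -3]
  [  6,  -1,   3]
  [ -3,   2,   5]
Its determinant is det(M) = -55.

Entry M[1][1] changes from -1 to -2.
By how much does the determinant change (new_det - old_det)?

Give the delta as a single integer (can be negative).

Cofactor C_11 = -14
Entry delta = -2 - -1 = -1
Det delta = entry_delta * cofactor = -1 * -14 = 14

Answer: 14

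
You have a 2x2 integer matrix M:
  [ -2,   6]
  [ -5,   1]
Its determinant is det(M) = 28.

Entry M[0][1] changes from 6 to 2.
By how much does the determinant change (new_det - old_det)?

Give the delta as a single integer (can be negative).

Answer: -20

Derivation:
Cofactor C_01 = 5
Entry delta = 2 - 6 = -4
Det delta = entry_delta * cofactor = -4 * 5 = -20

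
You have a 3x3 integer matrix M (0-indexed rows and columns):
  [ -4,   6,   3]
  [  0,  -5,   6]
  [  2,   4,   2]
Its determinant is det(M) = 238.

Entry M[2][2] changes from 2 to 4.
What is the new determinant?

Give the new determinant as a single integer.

Answer: 278

Derivation:
det is linear in row 2: changing M[2][2] by delta changes det by delta * cofactor(2,2).
Cofactor C_22 = (-1)^(2+2) * minor(2,2) = 20
Entry delta = 4 - 2 = 2
Det delta = 2 * 20 = 40
New det = 238 + 40 = 278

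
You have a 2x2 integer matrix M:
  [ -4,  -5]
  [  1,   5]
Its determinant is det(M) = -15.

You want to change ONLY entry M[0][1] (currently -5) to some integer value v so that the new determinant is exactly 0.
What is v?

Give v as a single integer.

Answer: -20

Derivation:
det is linear in entry M[0][1]: det = old_det + (v - -5) * C_01
Cofactor C_01 = -1
Want det = 0: -15 + (v - -5) * -1 = 0
  (v - -5) = 15 / -1 = -15
  v = -5 + (-15) = -20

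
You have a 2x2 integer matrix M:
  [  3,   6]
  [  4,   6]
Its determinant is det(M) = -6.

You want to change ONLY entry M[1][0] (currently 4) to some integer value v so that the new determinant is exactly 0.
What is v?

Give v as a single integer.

Answer: 3

Derivation:
det is linear in entry M[1][0]: det = old_det + (v - 4) * C_10
Cofactor C_10 = -6
Want det = 0: -6 + (v - 4) * -6 = 0
  (v - 4) = 6 / -6 = -1
  v = 4 + (-1) = 3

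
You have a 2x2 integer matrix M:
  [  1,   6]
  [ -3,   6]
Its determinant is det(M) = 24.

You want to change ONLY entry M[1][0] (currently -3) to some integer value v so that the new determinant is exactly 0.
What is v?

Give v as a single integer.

Answer: 1

Derivation:
det is linear in entry M[1][0]: det = old_det + (v - -3) * C_10
Cofactor C_10 = -6
Want det = 0: 24 + (v - -3) * -6 = 0
  (v - -3) = -24 / -6 = 4
  v = -3 + (4) = 1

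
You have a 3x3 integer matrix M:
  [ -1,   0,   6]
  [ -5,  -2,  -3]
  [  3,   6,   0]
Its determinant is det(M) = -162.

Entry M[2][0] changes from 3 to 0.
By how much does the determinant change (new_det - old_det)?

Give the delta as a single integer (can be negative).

Answer: -36

Derivation:
Cofactor C_20 = 12
Entry delta = 0 - 3 = -3
Det delta = entry_delta * cofactor = -3 * 12 = -36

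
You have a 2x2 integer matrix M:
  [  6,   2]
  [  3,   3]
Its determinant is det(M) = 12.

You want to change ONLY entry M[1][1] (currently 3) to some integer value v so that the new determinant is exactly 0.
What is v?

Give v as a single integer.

det is linear in entry M[1][1]: det = old_det + (v - 3) * C_11
Cofactor C_11 = 6
Want det = 0: 12 + (v - 3) * 6 = 0
  (v - 3) = -12 / 6 = -2
  v = 3 + (-2) = 1

Answer: 1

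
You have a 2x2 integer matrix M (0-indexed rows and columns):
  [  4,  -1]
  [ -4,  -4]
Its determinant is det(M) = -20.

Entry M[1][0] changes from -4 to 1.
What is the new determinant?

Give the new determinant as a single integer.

det is linear in row 1: changing M[1][0] by delta changes det by delta * cofactor(1,0).
Cofactor C_10 = (-1)^(1+0) * minor(1,0) = 1
Entry delta = 1 - -4 = 5
Det delta = 5 * 1 = 5
New det = -20 + 5 = -15

Answer: -15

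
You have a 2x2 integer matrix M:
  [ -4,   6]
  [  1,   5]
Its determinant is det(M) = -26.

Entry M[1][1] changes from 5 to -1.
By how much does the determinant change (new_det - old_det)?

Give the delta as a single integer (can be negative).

Answer: 24

Derivation:
Cofactor C_11 = -4
Entry delta = -1 - 5 = -6
Det delta = entry_delta * cofactor = -6 * -4 = 24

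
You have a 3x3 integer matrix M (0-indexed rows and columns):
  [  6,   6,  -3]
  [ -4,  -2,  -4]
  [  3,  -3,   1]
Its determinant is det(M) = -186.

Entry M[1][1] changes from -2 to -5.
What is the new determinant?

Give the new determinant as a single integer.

det is linear in row 1: changing M[1][1] by delta changes det by delta * cofactor(1,1).
Cofactor C_11 = (-1)^(1+1) * minor(1,1) = 15
Entry delta = -5 - -2 = -3
Det delta = -3 * 15 = -45
New det = -186 + -45 = -231

Answer: -231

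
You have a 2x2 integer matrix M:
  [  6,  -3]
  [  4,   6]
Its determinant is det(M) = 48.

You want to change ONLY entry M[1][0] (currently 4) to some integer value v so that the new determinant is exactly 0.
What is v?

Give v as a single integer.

Answer: -12

Derivation:
det is linear in entry M[1][0]: det = old_det + (v - 4) * C_10
Cofactor C_10 = 3
Want det = 0: 48 + (v - 4) * 3 = 0
  (v - 4) = -48 / 3 = -16
  v = 4 + (-16) = -12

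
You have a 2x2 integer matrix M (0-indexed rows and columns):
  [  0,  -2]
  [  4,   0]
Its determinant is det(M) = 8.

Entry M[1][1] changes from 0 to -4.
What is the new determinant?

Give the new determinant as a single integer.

det is linear in row 1: changing M[1][1] by delta changes det by delta * cofactor(1,1).
Cofactor C_11 = (-1)^(1+1) * minor(1,1) = 0
Entry delta = -4 - 0 = -4
Det delta = -4 * 0 = 0
New det = 8 + 0 = 8

Answer: 8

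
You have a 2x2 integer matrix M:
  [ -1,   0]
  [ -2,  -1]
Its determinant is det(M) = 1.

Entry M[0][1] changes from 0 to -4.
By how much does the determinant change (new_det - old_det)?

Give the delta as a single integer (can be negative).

Cofactor C_01 = 2
Entry delta = -4 - 0 = -4
Det delta = entry_delta * cofactor = -4 * 2 = -8

Answer: -8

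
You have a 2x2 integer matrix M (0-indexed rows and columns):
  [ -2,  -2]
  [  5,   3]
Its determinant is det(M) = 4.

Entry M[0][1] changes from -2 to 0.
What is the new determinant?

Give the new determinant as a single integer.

det is linear in row 0: changing M[0][1] by delta changes det by delta * cofactor(0,1).
Cofactor C_01 = (-1)^(0+1) * minor(0,1) = -5
Entry delta = 0 - -2 = 2
Det delta = 2 * -5 = -10
New det = 4 + -10 = -6

Answer: -6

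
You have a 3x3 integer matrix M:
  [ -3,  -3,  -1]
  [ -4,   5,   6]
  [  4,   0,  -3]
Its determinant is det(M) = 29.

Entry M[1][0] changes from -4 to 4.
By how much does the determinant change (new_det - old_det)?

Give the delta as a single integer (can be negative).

Cofactor C_10 = -9
Entry delta = 4 - -4 = 8
Det delta = entry_delta * cofactor = 8 * -9 = -72

Answer: -72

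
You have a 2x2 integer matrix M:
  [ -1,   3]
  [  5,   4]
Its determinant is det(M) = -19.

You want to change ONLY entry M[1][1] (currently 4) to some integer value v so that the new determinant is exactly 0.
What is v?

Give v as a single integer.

Answer: -15

Derivation:
det is linear in entry M[1][1]: det = old_det + (v - 4) * C_11
Cofactor C_11 = -1
Want det = 0: -19 + (v - 4) * -1 = 0
  (v - 4) = 19 / -1 = -19
  v = 4 + (-19) = -15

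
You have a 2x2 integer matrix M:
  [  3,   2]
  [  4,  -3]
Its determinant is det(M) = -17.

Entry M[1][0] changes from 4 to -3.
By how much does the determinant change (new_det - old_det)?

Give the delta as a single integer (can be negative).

Answer: 14

Derivation:
Cofactor C_10 = -2
Entry delta = -3 - 4 = -7
Det delta = entry_delta * cofactor = -7 * -2 = 14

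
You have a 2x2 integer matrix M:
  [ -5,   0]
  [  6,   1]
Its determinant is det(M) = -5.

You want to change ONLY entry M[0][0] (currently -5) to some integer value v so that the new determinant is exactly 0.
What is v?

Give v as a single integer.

det is linear in entry M[0][0]: det = old_det + (v - -5) * C_00
Cofactor C_00 = 1
Want det = 0: -5 + (v - -5) * 1 = 0
  (v - -5) = 5 / 1 = 5
  v = -5 + (5) = 0

Answer: 0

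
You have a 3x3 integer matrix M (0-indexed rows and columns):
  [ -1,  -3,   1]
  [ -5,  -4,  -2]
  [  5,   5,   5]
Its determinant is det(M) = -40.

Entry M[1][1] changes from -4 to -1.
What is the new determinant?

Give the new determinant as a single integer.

det is linear in row 1: changing M[1][1] by delta changes det by delta * cofactor(1,1).
Cofactor C_11 = (-1)^(1+1) * minor(1,1) = -10
Entry delta = -1 - -4 = 3
Det delta = 3 * -10 = -30
New det = -40 + -30 = -70

Answer: -70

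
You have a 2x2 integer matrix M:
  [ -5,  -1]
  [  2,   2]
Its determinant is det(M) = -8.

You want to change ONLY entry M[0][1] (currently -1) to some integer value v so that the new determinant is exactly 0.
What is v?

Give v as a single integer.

Answer: -5

Derivation:
det is linear in entry M[0][1]: det = old_det + (v - -1) * C_01
Cofactor C_01 = -2
Want det = 0: -8 + (v - -1) * -2 = 0
  (v - -1) = 8 / -2 = -4
  v = -1 + (-4) = -5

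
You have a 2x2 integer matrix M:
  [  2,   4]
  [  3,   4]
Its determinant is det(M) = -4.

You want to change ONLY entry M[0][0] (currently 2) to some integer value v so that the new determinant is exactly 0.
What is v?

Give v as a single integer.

det is linear in entry M[0][0]: det = old_det + (v - 2) * C_00
Cofactor C_00 = 4
Want det = 0: -4 + (v - 2) * 4 = 0
  (v - 2) = 4 / 4 = 1
  v = 2 + (1) = 3

Answer: 3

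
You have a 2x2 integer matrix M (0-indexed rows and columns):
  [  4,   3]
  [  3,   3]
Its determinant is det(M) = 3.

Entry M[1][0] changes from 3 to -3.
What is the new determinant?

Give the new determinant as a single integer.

det is linear in row 1: changing M[1][0] by delta changes det by delta * cofactor(1,0).
Cofactor C_10 = (-1)^(1+0) * minor(1,0) = -3
Entry delta = -3 - 3 = -6
Det delta = -6 * -3 = 18
New det = 3 + 18 = 21

Answer: 21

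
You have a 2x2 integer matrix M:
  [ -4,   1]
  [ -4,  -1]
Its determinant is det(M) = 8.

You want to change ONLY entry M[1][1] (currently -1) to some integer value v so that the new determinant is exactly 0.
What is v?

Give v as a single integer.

Answer: 1

Derivation:
det is linear in entry M[1][1]: det = old_det + (v - -1) * C_11
Cofactor C_11 = -4
Want det = 0: 8 + (v - -1) * -4 = 0
  (v - -1) = -8 / -4 = 2
  v = -1 + (2) = 1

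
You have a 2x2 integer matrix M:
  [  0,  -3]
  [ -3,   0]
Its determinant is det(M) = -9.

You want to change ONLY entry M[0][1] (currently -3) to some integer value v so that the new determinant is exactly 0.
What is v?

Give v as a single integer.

det is linear in entry M[0][1]: det = old_det + (v - -3) * C_01
Cofactor C_01 = 3
Want det = 0: -9 + (v - -3) * 3 = 0
  (v - -3) = 9 / 3 = 3
  v = -3 + (3) = 0

Answer: 0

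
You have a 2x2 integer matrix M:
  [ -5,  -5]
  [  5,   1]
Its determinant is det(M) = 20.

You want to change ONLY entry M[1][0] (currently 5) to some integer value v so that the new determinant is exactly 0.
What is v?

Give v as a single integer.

Answer: 1

Derivation:
det is linear in entry M[1][0]: det = old_det + (v - 5) * C_10
Cofactor C_10 = 5
Want det = 0: 20 + (v - 5) * 5 = 0
  (v - 5) = -20 / 5 = -4
  v = 5 + (-4) = 1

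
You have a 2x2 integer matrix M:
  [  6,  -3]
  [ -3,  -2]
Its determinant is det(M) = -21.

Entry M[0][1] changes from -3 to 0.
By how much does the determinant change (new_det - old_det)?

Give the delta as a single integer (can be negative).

Cofactor C_01 = 3
Entry delta = 0 - -3 = 3
Det delta = entry_delta * cofactor = 3 * 3 = 9

Answer: 9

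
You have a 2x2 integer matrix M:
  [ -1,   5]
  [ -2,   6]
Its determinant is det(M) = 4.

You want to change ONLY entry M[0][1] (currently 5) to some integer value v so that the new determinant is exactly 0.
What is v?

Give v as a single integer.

Answer: 3

Derivation:
det is linear in entry M[0][1]: det = old_det + (v - 5) * C_01
Cofactor C_01 = 2
Want det = 0: 4 + (v - 5) * 2 = 0
  (v - 5) = -4 / 2 = -2
  v = 5 + (-2) = 3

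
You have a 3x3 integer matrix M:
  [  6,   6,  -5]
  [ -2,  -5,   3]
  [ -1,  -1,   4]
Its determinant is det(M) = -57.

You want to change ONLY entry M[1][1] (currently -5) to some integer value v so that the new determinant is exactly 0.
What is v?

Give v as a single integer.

Answer: -2

Derivation:
det is linear in entry M[1][1]: det = old_det + (v - -5) * C_11
Cofactor C_11 = 19
Want det = 0: -57 + (v - -5) * 19 = 0
  (v - -5) = 57 / 19 = 3
  v = -5 + (3) = -2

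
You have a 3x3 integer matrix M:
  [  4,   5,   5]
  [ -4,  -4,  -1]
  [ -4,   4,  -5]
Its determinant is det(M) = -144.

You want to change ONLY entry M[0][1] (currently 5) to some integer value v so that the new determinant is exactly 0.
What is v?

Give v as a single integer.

det is linear in entry M[0][1]: det = old_det + (v - 5) * C_01
Cofactor C_01 = -16
Want det = 0: -144 + (v - 5) * -16 = 0
  (v - 5) = 144 / -16 = -9
  v = 5 + (-9) = -4

Answer: -4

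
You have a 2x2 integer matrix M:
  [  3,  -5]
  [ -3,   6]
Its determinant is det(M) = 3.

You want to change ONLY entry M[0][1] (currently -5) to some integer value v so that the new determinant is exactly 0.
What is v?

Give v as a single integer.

Answer: -6

Derivation:
det is linear in entry M[0][1]: det = old_det + (v - -5) * C_01
Cofactor C_01 = 3
Want det = 0: 3 + (v - -5) * 3 = 0
  (v - -5) = -3 / 3 = -1
  v = -5 + (-1) = -6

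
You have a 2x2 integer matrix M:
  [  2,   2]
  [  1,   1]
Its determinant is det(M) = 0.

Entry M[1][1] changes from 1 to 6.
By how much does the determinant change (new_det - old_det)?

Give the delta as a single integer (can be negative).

Cofactor C_11 = 2
Entry delta = 6 - 1 = 5
Det delta = entry_delta * cofactor = 5 * 2 = 10

Answer: 10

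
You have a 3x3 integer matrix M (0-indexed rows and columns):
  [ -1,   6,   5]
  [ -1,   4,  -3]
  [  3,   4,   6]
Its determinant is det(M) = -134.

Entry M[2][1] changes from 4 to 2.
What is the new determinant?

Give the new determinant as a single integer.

Answer: -118

Derivation:
det is linear in row 2: changing M[2][1] by delta changes det by delta * cofactor(2,1).
Cofactor C_21 = (-1)^(2+1) * minor(2,1) = -8
Entry delta = 2 - 4 = -2
Det delta = -2 * -8 = 16
New det = -134 + 16 = -118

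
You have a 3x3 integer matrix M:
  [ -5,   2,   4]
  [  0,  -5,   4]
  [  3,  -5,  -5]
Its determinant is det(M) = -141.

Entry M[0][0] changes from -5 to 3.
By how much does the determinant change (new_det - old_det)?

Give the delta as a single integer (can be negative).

Cofactor C_00 = 45
Entry delta = 3 - -5 = 8
Det delta = entry_delta * cofactor = 8 * 45 = 360

Answer: 360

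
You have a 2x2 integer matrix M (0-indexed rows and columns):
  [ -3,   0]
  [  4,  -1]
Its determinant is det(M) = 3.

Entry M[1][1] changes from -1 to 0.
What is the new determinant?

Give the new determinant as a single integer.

det is linear in row 1: changing M[1][1] by delta changes det by delta * cofactor(1,1).
Cofactor C_11 = (-1)^(1+1) * minor(1,1) = -3
Entry delta = 0 - -1 = 1
Det delta = 1 * -3 = -3
New det = 3 + -3 = 0

Answer: 0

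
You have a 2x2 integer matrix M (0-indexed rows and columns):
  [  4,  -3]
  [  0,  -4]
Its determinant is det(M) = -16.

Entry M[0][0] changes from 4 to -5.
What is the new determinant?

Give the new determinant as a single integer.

det is linear in row 0: changing M[0][0] by delta changes det by delta * cofactor(0,0).
Cofactor C_00 = (-1)^(0+0) * minor(0,0) = -4
Entry delta = -5 - 4 = -9
Det delta = -9 * -4 = 36
New det = -16 + 36 = 20

Answer: 20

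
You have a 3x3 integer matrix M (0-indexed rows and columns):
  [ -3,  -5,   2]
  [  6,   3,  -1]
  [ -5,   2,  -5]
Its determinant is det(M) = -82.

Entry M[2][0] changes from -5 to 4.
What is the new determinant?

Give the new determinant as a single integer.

Answer: -91

Derivation:
det is linear in row 2: changing M[2][0] by delta changes det by delta * cofactor(2,0).
Cofactor C_20 = (-1)^(2+0) * minor(2,0) = -1
Entry delta = 4 - -5 = 9
Det delta = 9 * -1 = -9
New det = -82 + -9 = -91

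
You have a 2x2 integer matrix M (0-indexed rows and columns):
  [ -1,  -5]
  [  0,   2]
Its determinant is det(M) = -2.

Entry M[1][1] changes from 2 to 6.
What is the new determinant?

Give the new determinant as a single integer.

det is linear in row 1: changing M[1][1] by delta changes det by delta * cofactor(1,1).
Cofactor C_11 = (-1)^(1+1) * minor(1,1) = -1
Entry delta = 6 - 2 = 4
Det delta = 4 * -1 = -4
New det = -2 + -4 = -6

Answer: -6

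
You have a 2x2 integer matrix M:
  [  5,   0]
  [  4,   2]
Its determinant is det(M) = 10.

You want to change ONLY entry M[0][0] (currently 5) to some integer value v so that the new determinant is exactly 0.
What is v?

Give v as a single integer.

det is linear in entry M[0][0]: det = old_det + (v - 5) * C_00
Cofactor C_00 = 2
Want det = 0: 10 + (v - 5) * 2 = 0
  (v - 5) = -10 / 2 = -5
  v = 5 + (-5) = 0

Answer: 0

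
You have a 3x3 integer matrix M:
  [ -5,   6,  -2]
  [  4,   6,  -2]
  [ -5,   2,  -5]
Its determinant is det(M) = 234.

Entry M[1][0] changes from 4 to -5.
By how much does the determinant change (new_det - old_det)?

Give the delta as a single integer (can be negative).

Answer: -234

Derivation:
Cofactor C_10 = 26
Entry delta = -5 - 4 = -9
Det delta = entry_delta * cofactor = -9 * 26 = -234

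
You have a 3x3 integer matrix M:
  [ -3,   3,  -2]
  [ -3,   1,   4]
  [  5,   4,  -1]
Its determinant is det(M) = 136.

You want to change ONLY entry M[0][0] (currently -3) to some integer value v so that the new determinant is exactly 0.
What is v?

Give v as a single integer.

det is linear in entry M[0][0]: det = old_det + (v - -3) * C_00
Cofactor C_00 = -17
Want det = 0: 136 + (v - -3) * -17 = 0
  (v - -3) = -136 / -17 = 8
  v = -3 + (8) = 5

Answer: 5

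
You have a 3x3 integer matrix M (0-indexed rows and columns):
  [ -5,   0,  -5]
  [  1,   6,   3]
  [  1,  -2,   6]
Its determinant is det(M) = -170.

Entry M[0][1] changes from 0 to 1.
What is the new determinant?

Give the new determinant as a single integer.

det is linear in row 0: changing M[0][1] by delta changes det by delta * cofactor(0,1).
Cofactor C_01 = (-1)^(0+1) * minor(0,1) = -3
Entry delta = 1 - 0 = 1
Det delta = 1 * -3 = -3
New det = -170 + -3 = -173

Answer: -173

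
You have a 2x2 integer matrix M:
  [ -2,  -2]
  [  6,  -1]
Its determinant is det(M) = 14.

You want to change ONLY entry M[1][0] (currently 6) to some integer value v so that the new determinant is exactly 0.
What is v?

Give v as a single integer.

det is linear in entry M[1][0]: det = old_det + (v - 6) * C_10
Cofactor C_10 = 2
Want det = 0: 14 + (v - 6) * 2 = 0
  (v - 6) = -14 / 2 = -7
  v = 6 + (-7) = -1

Answer: -1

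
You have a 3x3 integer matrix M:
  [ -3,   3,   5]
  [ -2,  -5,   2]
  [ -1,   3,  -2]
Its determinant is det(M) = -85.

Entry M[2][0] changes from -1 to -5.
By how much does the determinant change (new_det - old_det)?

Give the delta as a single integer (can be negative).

Answer: -124

Derivation:
Cofactor C_20 = 31
Entry delta = -5 - -1 = -4
Det delta = entry_delta * cofactor = -4 * 31 = -124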